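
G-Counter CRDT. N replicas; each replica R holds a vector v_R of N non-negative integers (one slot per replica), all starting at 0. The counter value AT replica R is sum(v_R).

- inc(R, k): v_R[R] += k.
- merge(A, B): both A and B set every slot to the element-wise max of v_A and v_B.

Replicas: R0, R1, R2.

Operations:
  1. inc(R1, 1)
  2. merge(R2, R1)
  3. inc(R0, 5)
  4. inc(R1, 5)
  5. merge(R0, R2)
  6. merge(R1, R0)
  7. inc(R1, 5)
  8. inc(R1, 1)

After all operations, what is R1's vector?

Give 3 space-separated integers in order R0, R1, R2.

Op 1: inc R1 by 1 -> R1=(0,1,0) value=1
Op 2: merge R2<->R1 -> R2=(0,1,0) R1=(0,1,0)
Op 3: inc R0 by 5 -> R0=(5,0,0) value=5
Op 4: inc R1 by 5 -> R1=(0,6,0) value=6
Op 5: merge R0<->R2 -> R0=(5,1,0) R2=(5,1,0)
Op 6: merge R1<->R0 -> R1=(5,6,0) R0=(5,6,0)
Op 7: inc R1 by 5 -> R1=(5,11,0) value=16
Op 8: inc R1 by 1 -> R1=(5,12,0) value=17

Answer: 5 12 0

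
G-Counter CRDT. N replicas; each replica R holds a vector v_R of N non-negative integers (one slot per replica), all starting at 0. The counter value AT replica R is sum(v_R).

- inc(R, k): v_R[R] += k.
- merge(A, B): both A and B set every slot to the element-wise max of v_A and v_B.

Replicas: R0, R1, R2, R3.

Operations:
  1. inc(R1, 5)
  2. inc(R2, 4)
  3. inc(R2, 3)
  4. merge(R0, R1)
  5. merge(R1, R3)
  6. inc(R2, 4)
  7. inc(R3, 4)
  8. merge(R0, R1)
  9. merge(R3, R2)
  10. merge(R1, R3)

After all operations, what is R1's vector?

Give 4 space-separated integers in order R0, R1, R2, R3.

Op 1: inc R1 by 5 -> R1=(0,5,0,0) value=5
Op 2: inc R2 by 4 -> R2=(0,0,4,0) value=4
Op 3: inc R2 by 3 -> R2=(0,0,7,0) value=7
Op 4: merge R0<->R1 -> R0=(0,5,0,0) R1=(0,5,0,0)
Op 5: merge R1<->R3 -> R1=(0,5,0,0) R3=(0,5,0,0)
Op 6: inc R2 by 4 -> R2=(0,0,11,0) value=11
Op 7: inc R3 by 4 -> R3=(0,5,0,4) value=9
Op 8: merge R0<->R1 -> R0=(0,5,0,0) R1=(0,5,0,0)
Op 9: merge R3<->R2 -> R3=(0,5,11,4) R2=(0,5,11,4)
Op 10: merge R1<->R3 -> R1=(0,5,11,4) R3=(0,5,11,4)

Answer: 0 5 11 4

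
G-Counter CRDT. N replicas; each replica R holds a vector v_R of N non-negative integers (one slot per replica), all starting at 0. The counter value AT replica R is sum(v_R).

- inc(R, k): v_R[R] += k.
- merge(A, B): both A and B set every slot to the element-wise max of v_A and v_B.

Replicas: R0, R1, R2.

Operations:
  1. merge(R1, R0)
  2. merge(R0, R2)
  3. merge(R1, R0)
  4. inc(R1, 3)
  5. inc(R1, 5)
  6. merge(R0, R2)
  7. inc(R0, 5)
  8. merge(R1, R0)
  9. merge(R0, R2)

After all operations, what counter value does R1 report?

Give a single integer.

Op 1: merge R1<->R0 -> R1=(0,0,0) R0=(0,0,0)
Op 2: merge R0<->R2 -> R0=(0,0,0) R2=(0,0,0)
Op 3: merge R1<->R0 -> R1=(0,0,0) R0=(0,0,0)
Op 4: inc R1 by 3 -> R1=(0,3,0) value=3
Op 5: inc R1 by 5 -> R1=(0,8,0) value=8
Op 6: merge R0<->R2 -> R0=(0,0,0) R2=(0,0,0)
Op 7: inc R0 by 5 -> R0=(5,0,0) value=5
Op 8: merge R1<->R0 -> R1=(5,8,0) R0=(5,8,0)
Op 9: merge R0<->R2 -> R0=(5,8,0) R2=(5,8,0)

Answer: 13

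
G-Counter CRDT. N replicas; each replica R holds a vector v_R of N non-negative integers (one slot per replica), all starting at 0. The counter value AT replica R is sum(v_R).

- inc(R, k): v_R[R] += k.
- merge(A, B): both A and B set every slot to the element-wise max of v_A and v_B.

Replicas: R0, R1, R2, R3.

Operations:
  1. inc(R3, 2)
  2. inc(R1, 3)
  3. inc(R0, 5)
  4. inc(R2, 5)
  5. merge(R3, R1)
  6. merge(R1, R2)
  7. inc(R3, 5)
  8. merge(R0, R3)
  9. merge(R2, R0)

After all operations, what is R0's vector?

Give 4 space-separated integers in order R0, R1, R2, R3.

Op 1: inc R3 by 2 -> R3=(0,0,0,2) value=2
Op 2: inc R1 by 3 -> R1=(0,3,0,0) value=3
Op 3: inc R0 by 5 -> R0=(5,0,0,0) value=5
Op 4: inc R2 by 5 -> R2=(0,0,5,0) value=5
Op 5: merge R3<->R1 -> R3=(0,3,0,2) R1=(0,3,0,2)
Op 6: merge R1<->R2 -> R1=(0,3,5,2) R2=(0,3,5,2)
Op 7: inc R3 by 5 -> R3=(0,3,0,7) value=10
Op 8: merge R0<->R3 -> R0=(5,3,0,7) R3=(5,3,0,7)
Op 9: merge R2<->R0 -> R2=(5,3,5,7) R0=(5,3,5,7)

Answer: 5 3 5 7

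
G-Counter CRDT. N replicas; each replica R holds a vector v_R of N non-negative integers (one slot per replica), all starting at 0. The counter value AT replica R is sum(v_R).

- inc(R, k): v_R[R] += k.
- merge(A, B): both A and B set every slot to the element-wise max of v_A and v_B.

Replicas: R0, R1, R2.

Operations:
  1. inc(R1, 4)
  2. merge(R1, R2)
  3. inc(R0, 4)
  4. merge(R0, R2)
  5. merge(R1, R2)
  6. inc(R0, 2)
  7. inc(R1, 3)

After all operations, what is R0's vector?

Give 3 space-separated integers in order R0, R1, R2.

Op 1: inc R1 by 4 -> R1=(0,4,0) value=4
Op 2: merge R1<->R2 -> R1=(0,4,0) R2=(0,4,0)
Op 3: inc R0 by 4 -> R0=(4,0,0) value=4
Op 4: merge R0<->R2 -> R0=(4,4,0) R2=(4,4,0)
Op 5: merge R1<->R2 -> R1=(4,4,0) R2=(4,4,0)
Op 6: inc R0 by 2 -> R0=(6,4,0) value=10
Op 7: inc R1 by 3 -> R1=(4,7,0) value=11

Answer: 6 4 0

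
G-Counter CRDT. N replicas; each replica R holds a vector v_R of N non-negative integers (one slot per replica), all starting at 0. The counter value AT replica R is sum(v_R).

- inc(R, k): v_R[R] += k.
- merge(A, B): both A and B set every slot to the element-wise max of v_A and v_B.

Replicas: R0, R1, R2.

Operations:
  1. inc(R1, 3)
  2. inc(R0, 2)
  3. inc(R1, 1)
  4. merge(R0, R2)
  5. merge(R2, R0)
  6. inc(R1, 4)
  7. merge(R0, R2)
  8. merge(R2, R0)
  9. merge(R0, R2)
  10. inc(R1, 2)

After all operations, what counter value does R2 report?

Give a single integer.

Answer: 2

Derivation:
Op 1: inc R1 by 3 -> R1=(0,3,0) value=3
Op 2: inc R0 by 2 -> R0=(2,0,0) value=2
Op 3: inc R1 by 1 -> R1=(0,4,0) value=4
Op 4: merge R0<->R2 -> R0=(2,0,0) R2=(2,0,0)
Op 5: merge R2<->R0 -> R2=(2,0,0) R0=(2,0,0)
Op 6: inc R1 by 4 -> R1=(0,8,0) value=8
Op 7: merge R0<->R2 -> R0=(2,0,0) R2=(2,0,0)
Op 8: merge R2<->R0 -> R2=(2,0,0) R0=(2,0,0)
Op 9: merge R0<->R2 -> R0=(2,0,0) R2=(2,0,0)
Op 10: inc R1 by 2 -> R1=(0,10,0) value=10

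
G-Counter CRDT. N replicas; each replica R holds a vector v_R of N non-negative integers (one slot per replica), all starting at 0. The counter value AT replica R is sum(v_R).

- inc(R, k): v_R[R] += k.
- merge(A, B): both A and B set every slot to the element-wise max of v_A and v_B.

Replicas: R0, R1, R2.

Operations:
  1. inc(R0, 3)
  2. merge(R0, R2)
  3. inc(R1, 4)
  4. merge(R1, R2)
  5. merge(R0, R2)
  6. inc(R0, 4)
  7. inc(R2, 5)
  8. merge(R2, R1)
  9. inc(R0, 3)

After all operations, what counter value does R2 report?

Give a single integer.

Op 1: inc R0 by 3 -> R0=(3,0,0) value=3
Op 2: merge R0<->R2 -> R0=(3,0,0) R2=(3,0,0)
Op 3: inc R1 by 4 -> R1=(0,4,0) value=4
Op 4: merge R1<->R2 -> R1=(3,4,0) R2=(3,4,0)
Op 5: merge R0<->R2 -> R0=(3,4,0) R2=(3,4,0)
Op 6: inc R0 by 4 -> R0=(7,4,0) value=11
Op 7: inc R2 by 5 -> R2=(3,4,5) value=12
Op 8: merge R2<->R1 -> R2=(3,4,5) R1=(3,4,5)
Op 9: inc R0 by 3 -> R0=(10,4,0) value=14

Answer: 12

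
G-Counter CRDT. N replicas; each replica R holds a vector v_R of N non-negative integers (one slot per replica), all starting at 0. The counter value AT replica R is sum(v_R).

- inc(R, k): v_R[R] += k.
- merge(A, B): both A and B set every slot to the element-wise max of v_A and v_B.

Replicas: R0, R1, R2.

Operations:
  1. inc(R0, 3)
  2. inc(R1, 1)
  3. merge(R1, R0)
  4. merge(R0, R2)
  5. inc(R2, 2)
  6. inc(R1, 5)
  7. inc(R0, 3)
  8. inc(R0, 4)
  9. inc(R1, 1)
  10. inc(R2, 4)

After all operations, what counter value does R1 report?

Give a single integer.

Answer: 10

Derivation:
Op 1: inc R0 by 3 -> R0=(3,0,0) value=3
Op 2: inc R1 by 1 -> R1=(0,1,0) value=1
Op 3: merge R1<->R0 -> R1=(3,1,0) R0=(3,1,0)
Op 4: merge R0<->R2 -> R0=(3,1,0) R2=(3,1,0)
Op 5: inc R2 by 2 -> R2=(3,1,2) value=6
Op 6: inc R1 by 5 -> R1=(3,6,0) value=9
Op 7: inc R0 by 3 -> R0=(6,1,0) value=7
Op 8: inc R0 by 4 -> R0=(10,1,0) value=11
Op 9: inc R1 by 1 -> R1=(3,7,0) value=10
Op 10: inc R2 by 4 -> R2=(3,1,6) value=10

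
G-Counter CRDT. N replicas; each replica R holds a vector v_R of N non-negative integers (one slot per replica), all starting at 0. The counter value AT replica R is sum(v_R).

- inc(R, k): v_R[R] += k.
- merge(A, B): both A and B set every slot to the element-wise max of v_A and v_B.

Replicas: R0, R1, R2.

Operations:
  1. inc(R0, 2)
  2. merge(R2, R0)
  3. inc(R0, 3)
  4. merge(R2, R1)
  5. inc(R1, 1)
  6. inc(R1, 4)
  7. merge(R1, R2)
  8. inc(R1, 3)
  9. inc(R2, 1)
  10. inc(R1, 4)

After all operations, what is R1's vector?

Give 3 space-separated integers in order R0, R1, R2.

Op 1: inc R0 by 2 -> R0=(2,0,0) value=2
Op 2: merge R2<->R0 -> R2=(2,0,0) R0=(2,0,0)
Op 3: inc R0 by 3 -> R0=(5,0,0) value=5
Op 4: merge R2<->R1 -> R2=(2,0,0) R1=(2,0,0)
Op 5: inc R1 by 1 -> R1=(2,1,0) value=3
Op 6: inc R1 by 4 -> R1=(2,5,0) value=7
Op 7: merge R1<->R2 -> R1=(2,5,0) R2=(2,5,0)
Op 8: inc R1 by 3 -> R1=(2,8,0) value=10
Op 9: inc R2 by 1 -> R2=(2,5,1) value=8
Op 10: inc R1 by 4 -> R1=(2,12,0) value=14

Answer: 2 12 0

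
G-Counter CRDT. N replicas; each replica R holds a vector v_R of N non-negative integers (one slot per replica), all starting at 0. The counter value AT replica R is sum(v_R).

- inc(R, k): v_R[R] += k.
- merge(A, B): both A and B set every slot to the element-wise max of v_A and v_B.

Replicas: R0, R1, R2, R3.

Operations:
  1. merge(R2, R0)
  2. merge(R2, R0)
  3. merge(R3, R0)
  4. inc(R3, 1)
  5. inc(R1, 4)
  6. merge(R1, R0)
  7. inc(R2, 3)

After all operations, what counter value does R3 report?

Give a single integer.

Answer: 1

Derivation:
Op 1: merge R2<->R0 -> R2=(0,0,0,0) R0=(0,0,0,0)
Op 2: merge R2<->R0 -> R2=(0,0,0,0) R0=(0,0,0,0)
Op 3: merge R3<->R0 -> R3=(0,0,0,0) R0=(0,0,0,0)
Op 4: inc R3 by 1 -> R3=(0,0,0,1) value=1
Op 5: inc R1 by 4 -> R1=(0,4,0,0) value=4
Op 6: merge R1<->R0 -> R1=(0,4,0,0) R0=(0,4,0,0)
Op 7: inc R2 by 3 -> R2=(0,0,3,0) value=3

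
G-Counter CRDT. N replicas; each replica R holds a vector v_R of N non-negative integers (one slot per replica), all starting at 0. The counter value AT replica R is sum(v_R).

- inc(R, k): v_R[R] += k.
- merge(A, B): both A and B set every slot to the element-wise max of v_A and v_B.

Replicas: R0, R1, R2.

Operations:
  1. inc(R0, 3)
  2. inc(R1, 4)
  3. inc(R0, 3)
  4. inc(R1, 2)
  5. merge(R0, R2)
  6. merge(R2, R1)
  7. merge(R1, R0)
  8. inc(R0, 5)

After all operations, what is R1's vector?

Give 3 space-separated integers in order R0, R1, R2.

Op 1: inc R0 by 3 -> R0=(3,0,0) value=3
Op 2: inc R1 by 4 -> R1=(0,4,0) value=4
Op 3: inc R0 by 3 -> R0=(6,0,0) value=6
Op 4: inc R1 by 2 -> R1=(0,6,0) value=6
Op 5: merge R0<->R2 -> R0=(6,0,0) R2=(6,0,0)
Op 6: merge R2<->R1 -> R2=(6,6,0) R1=(6,6,0)
Op 7: merge R1<->R0 -> R1=(6,6,0) R0=(6,6,0)
Op 8: inc R0 by 5 -> R0=(11,6,0) value=17

Answer: 6 6 0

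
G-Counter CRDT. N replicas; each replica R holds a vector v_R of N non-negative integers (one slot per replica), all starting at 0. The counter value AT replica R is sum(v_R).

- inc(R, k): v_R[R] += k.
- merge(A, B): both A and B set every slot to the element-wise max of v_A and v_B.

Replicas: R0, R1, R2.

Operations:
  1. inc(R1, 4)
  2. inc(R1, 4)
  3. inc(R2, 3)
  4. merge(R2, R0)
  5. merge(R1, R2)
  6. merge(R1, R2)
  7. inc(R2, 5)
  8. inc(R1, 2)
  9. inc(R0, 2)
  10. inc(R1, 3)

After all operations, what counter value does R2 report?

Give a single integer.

Op 1: inc R1 by 4 -> R1=(0,4,0) value=4
Op 2: inc R1 by 4 -> R1=(0,8,0) value=8
Op 3: inc R2 by 3 -> R2=(0,0,3) value=3
Op 4: merge R2<->R0 -> R2=(0,0,3) R0=(0,0,3)
Op 5: merge R1<->R2 -> R1=(0,8,3) R2=(0,8,3)
Op 6: merge R1<->R2 -> R1=(0,8,3) R2=(0,8,3)
Op 7: inc R2 by 5 -> R2=(0,8,8) value=16
Op 8: inc R1 by 2 -> R1=(0,10,3) value=13
Op 9: inc R0 by 2 -> R0=(2,0,3) value=5
Op 10: inc R1 by 3 -> R1=(0,13,3) value=16

Answer: 16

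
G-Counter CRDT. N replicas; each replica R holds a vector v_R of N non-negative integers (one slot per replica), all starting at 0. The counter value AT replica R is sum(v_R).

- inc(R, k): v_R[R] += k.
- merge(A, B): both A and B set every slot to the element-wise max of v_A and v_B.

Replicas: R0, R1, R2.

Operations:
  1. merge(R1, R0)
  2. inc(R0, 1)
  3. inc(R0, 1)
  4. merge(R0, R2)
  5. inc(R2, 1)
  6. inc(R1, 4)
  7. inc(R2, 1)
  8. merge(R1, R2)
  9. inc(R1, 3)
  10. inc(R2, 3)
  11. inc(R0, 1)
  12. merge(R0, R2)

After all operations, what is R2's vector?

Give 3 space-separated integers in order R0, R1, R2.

Answer: 3 4 5

Derivation:
Op 1: merge R1<->R0 -> R1=(0,0,0) R0=(0,0,0)
Op 2: inc R0 by 1 -> R0=(1,0,0) value=1
Op 3: inc R0 by 1 -> R0=(2,0,0) value=2
Op 4: merge R0<->R2 -> R0=(2,0,0) R2=(2,0,0)
Op 5: inc R2 by 1 -> R2=(2,0,1) value=3
Op 6: inc R1 by 4 -> R1=(0,4,0) value=4
Op 7: inc R2 by 1 -> R2=(2,0,2) value=4
Op 8: merge R1<->R2 -> R1=(2,4,2) R2=(2,4,2)
Op 9: inc R1 by 3 -> R1=(2,7,2) value=11
Op 10: inc R2 by 3 -> R2=(2,4,5) value=11
Op 11: inc R0 by 1 -> R0=(3,0,0) value=3
Op 12: merge R0<->R2 -> R0=(3,4,5) R2=(3,4,5)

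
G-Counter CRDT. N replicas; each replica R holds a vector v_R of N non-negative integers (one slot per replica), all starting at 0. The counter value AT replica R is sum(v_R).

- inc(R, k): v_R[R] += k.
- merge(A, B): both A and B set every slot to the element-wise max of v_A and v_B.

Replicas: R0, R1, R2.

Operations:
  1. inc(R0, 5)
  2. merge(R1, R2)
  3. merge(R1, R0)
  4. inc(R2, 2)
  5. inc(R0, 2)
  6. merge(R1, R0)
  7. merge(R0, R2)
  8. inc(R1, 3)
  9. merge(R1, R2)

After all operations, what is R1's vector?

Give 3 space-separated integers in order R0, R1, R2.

Op 1: inc R0 by 5 -> R0=(5,0,0) value=5
Op 2: merge R1<->R2 -> R1=(0,0,0) R2=(0,0,0)
Op 3: merge R1<->R0 -> R1=(5,0,0) R0=(5,0,0)
Op 4: inc R2 by 2 -> R2=(0,0,2) value=2
Op 5: inc R0 by 2 -> R0=(7,0,0) value=7
Op 6: merge R1<->R0 -> R1=(7,0,0) R0=(7,0,0)
Op 7: merge R0<->R2 -> R0=(7,0,2) R2=(7,0,2)
Op 8: inc R1 by 3 -> R1=(7,3,0) value=10
Op 9: merge R1<->R2 -> R1=(7,3,2) R2=(7,3,2)

Answer: 7 3 2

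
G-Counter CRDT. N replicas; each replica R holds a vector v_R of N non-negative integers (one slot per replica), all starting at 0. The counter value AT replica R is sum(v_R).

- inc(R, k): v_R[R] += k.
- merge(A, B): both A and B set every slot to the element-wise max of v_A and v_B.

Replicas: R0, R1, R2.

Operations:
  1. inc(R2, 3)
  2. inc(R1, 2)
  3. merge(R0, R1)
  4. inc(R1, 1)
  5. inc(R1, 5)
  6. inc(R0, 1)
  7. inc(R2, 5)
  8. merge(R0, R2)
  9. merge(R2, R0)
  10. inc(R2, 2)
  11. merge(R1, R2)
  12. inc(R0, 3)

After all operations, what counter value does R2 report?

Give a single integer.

Answer: 19

Derivation:
Op 1: inc R2 by 3 -> R2=(0,0,3) value=3
Op 2: inc R1 by 2 -> R1=(0,2,0) value=2
Op 3: merge R0<->R1 -> R0=(0,2,0) R1=(0,2,0)
Op 4: inc R1 by 1 -> R1=(0,3,0) value=3
Op 5: inc R1 by 5 -> R1=(0,8,0) value=8
Op 6: inc R0 by 1 -> R0=(1,2,0) value=3
Op 7: inc R2 by 5 -> R2=(0,0,8) value=8
Op 8: merge R0<->R2 -> R0=(1,2,8) R2=(1,2,8)
Op 9: merge R2<->R0 -> R2=(1,2,8) R0=(1,2,8)
Op 10: inc R2 by 2 -> R2=(1,2,10) value=13
Op 11: merge R1<->R2 -> R1=(1,8,10) R2=(1,8,10)
Op 12: inc R0 by 3 -> R0=(4,2,8) value=14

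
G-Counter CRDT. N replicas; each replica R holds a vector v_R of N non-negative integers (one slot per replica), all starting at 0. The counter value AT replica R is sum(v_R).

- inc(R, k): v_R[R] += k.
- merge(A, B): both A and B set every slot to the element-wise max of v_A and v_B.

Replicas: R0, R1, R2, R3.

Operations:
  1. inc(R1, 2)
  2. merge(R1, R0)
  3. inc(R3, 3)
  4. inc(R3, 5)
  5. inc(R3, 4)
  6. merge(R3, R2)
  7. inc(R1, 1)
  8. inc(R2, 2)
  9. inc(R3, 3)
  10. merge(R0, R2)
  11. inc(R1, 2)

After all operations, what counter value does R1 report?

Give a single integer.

Op 1: inc R1 by 2 -> R1=(0,2,0,0) value=2
Op 2: merge R1<->R0 -> R1=(0,2,0,0) R0=(0,2,0,0)
Op 3: inc R3 by 3 -> R3=(0,0,0,3) value=3
Op 4: inc R3 by 5 -> R3=(0,0,0,8) value=8
Op 5: inc R3 by 4 -> R3=(0,0,0,12) value=12
Op 6: merge R3<->R2 -> R3=(0,0,0,12) R2=(0,0,0,12)
Op 7: inc R1 by 1 -> R1=(0,3,0,0) value=3
Op 8: inc R2 by 2 -> R2=(0,0,2,12) value=14
Op 9: inc R3 by 3 -> R3=(0,0,0,15) value=15
Op 10: merge R0<->R2 -> R0=(0,2,2,12) R2=(0,2,2,12)
Op 11: inc R1 by 2 -> R1=(0,5,0,0) value=5

Answer: 5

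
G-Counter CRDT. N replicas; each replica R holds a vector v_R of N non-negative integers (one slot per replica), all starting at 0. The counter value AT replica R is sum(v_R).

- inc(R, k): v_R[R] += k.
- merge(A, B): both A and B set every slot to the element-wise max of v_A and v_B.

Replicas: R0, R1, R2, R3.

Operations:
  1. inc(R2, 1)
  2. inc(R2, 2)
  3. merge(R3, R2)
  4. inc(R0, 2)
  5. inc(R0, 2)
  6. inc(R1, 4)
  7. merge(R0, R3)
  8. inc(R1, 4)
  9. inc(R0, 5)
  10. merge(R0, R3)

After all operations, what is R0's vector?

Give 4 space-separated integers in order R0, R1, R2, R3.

Op 1: inc R2 by 1 -> R2=(0,0,1,0) value=1
Op 2: inc R2 by 2 -> R2=(0,0,3,0) value=3
Op 3: merge R3<->R2 -> R3=(0,0,3,0) R2=(0,0,3,0)
Op 4: inc R0 by 2 -> R0=(2,0,0,0) value=2
Op 5: inc R0 by 2 -> R0=(4,0,0,0) value=4
Op 6: inc R1 by 4 -> R1=(0,4,0,0) value=4
Op 7: merge R0<->R3 -> R0=(4,0,3,0) R3=(4,0,3,0)
Op 8: inc R1 by 4 -> R1=(0,8,0,0) value=8
Op 9: inc R0 by 5 -> R0=(9,0,3,0) value=12
Op 10: merge R0<->R3 -> R0=(9,0,3,0) R3=(9,0,3,0)

Answer: 9 0 3 0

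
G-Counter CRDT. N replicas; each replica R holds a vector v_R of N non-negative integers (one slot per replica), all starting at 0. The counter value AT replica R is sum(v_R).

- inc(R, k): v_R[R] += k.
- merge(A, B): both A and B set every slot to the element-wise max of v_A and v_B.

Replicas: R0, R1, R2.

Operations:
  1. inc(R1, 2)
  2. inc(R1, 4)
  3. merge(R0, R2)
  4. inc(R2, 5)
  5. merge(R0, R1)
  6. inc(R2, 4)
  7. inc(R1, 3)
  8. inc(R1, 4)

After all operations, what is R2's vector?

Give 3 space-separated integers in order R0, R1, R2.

Answer: 0 0 9

Derivation:
Op 1: inc R1 by 2 -> R1=(0,2,0) value=2
Op 2: inc R1 by 4 -> R1=(0,6,0) value=6
Op 3: merge R0<->R2 -> R0=(0,0,0) R2=(0,0,0)
Op 4: inc R2 by 5 -> R2=(0,0,5) value=5
Op 5: merge R0<->R1 -> R0=(0,6,0) R1=(0,6,0)
Op 6: inc R2 by 4 -> R2=(0,0,9) value=9
Op 7: inc R1 by 3 -> R1=(0,9,0) value=9
Op 8: inc R1 by 4 -> R1=(0,13,0) value=13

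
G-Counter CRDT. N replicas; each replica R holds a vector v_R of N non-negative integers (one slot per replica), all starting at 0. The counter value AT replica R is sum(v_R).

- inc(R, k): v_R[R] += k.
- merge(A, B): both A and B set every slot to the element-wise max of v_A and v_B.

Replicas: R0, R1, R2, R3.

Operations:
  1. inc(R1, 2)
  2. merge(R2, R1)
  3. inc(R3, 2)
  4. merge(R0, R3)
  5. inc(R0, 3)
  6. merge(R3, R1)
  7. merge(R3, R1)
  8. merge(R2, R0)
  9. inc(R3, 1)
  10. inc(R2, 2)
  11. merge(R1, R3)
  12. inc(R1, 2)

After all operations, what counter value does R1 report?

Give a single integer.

Answer: 7

Derivation:
Op 1: inc R1 by 2 -> R1=(0,2,0,0) value=2
Op 2: merge R2<->R1 -> R2=(0,2,0,0) R1=(0,2,0,0)
Op 3: inc R3 by 2 -> R3=(0,0,0,2) value=2
Op 4: merge R0<->R3 -> R0=(0,0,0,2) R3=(0,0,0,2)
Op 5: inc R0 by 3 -> R0=(3,0,0,2) value=5
Op 6: merge R3<->R1 -> R3=(0,2,0,2) R1=(0,2,0,2)
Op 7: merge R3<->R1 -> R3=(0,2,0,2) R1=(0,2,0,2)
Op 8: merge R2<->R0 -> R2=(3,2,0,2) R0=(3,2,0,2)
Op 9: inc R3 by 1 -> R3=(0,2,0,3) value=5
Op 10: inc R2 by 2 -> R2=(3,2,2,2) value=9
Op 11: merge R1<->R3 -> R1=(0,2,0,3) R3=(0,2,0,3)
Op 12: inc R1 by 2 -> R1=(0,4,0,3) value=7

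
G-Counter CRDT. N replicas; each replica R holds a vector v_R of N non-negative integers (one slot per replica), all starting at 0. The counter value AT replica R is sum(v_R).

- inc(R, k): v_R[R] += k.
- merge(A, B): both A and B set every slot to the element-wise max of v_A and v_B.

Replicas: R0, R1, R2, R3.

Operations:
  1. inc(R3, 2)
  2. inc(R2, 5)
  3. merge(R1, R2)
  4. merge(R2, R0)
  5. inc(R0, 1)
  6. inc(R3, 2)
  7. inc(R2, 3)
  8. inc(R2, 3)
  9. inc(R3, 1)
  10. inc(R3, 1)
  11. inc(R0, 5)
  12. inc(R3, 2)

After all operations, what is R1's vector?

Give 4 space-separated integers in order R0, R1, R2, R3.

Answer: 0 0 5 0

Derivation:
Op 1: inc R3 by 2 -> R3=(0,0,0,2) value=2
Op 2: inc R2 by 5 -> R2=(0,0,5,0) value=5
Op 3: merge R1<->R2 -> R1=(0,0,5,0) R2=(0,0,5,0)
Op 4: merge R2<->R0 -> R2=(0,0,5,0) R0=(0,0,5,0)
Op 5: inc R0 by 1 -> R0=(1,0,5,0) value=6
Op 6: inc R3 by 2 -> R3=(0,0,0,4) value=4
Op 7: inc R2 by 3 -> R2=(0,0,8,0) value=8
Op 8: inc R2 by 3 -> R2=(0,0,11,0) value=11
Op 9: inc R3 by 1 -> R3=(0,0,0,5) value=5
Op 10: inc R3 by 1 -> R3=(0,0,0,6) value=6
Op 11: inc R0 by 5 -> R0=(6,0,5,0) value=11
Op 12: inc R3 by 2 -> R3=(0,0,0,8) value=8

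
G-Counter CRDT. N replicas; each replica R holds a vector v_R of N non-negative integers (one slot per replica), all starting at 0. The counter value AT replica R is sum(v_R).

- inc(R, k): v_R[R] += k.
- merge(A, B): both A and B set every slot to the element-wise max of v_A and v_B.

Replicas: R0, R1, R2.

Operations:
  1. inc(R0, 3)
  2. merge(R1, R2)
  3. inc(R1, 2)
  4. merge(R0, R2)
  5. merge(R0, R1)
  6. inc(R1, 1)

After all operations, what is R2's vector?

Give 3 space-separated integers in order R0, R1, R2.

Answer: 3 0 0

Derivation:
Op 1: inc R0 by 3 -> R0=(3,0,0) value=3
Op 2: merge R1<->R2 -> R1=(0,0,0) R2=(0,0,0)
Op 3: inc R1 by 2 -> R1=(0,2,0) value=2
Op 4: merge R0<->R2 -> R0=(3,0,0) R2=(3,0,0)
Op 5: merge R0<->R1 -> R0=(3,2,0) R1=(3,2,0)
Op 6: inc R1 by 1 -> R1=(3,3,0) value=6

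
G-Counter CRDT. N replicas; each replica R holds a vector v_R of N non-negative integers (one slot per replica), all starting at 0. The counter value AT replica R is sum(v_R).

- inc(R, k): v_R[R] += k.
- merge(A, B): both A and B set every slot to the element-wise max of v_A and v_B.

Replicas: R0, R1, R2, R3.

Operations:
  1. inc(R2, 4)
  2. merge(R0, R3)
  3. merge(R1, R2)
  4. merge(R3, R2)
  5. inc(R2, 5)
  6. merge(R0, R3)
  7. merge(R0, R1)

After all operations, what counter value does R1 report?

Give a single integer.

Op 1: inc R2 by 4 -> R2=(0,0,4,0) value=4
Op 2: merge R0<->R3 -> R0=(0,0,0,0) R3=(0,0,0,0)
Op 3: merge R1<->R2 -> R1=(0,0,4,0) R2=(0,0,4,0)
Op 4: merge R3<->R2 -> R3=(0,0,4,0) R2=(0,0,4,0)
Op 5: inc R2 by 5 -> R2=(0,0,9,0) value=9
Op 6: merge R0<->R3 -> R0=(0,0,4,0) R3=(0,0,4,0)
Op 7: merge R0<->R1 -> R0=(0,0,4,0) R1=(0,0,4,0)

Answer: 4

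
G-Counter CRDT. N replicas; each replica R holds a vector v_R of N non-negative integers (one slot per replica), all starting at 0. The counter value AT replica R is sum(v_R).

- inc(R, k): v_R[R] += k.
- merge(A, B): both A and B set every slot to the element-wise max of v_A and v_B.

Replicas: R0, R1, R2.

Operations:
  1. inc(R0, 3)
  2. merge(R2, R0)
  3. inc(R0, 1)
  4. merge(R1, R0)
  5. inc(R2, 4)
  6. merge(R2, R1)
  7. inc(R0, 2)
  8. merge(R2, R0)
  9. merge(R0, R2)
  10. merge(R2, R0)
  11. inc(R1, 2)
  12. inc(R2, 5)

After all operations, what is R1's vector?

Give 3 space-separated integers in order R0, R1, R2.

Op 1: inc R0 by 3 -> R0=(3,0,0) value=3
Op 2: merge R2<->R0 -> R2=(3,0,0) R0=(3,0,0)
Op 3: inc R0 by 1 -> R0=(4,0,0) value=4
Op 4: merge R1<->R0 -> R1=(4,0,0) R0=(4,0,0)
Op 5: inc R2 by 4 -> R2=(3,0,4) value=7
Op 6: merge R2<->R1 -> R2=(4,0,4) R1=(4,0,4)
Op 7: inc R0 by 2 -> R0=(6,0,0) value=6
Op 8: merge R2<->R0 -> R2=(6,0,4) R0=(6,0,4)
Op 9: merge R0<->R2 -> R0=(6,0,4) R2=(6,0,4)
Op 10: merge R2<->R0 -> R2=(6,0,4) R0=(6,0,4)
Op 11: inc R1 by 2 -> R1=(4,2,4) value=10
Op 12: inc R2 by 5 -> R2=(6,0,9) value=15

Answer: 4 2 4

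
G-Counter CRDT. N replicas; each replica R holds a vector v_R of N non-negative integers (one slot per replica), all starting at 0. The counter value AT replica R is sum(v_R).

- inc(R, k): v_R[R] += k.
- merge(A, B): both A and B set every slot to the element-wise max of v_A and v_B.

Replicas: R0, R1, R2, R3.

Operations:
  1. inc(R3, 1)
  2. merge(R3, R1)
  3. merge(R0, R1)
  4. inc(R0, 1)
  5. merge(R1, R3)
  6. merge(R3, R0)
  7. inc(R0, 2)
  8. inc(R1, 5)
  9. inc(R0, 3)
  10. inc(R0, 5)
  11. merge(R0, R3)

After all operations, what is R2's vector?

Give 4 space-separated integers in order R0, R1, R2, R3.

Op 1: inc R3 by 1 -> R3=(0,0,0,1) value=1
Op 2: merge R3<->R1 -> R3=(0,0,0,1) R1=(0,0,0,1)
Op 3: merge R0<->R1 -> R0=(0,0,0,1) R1=(0,0,0,1)
Op 4: inc R0 by 1 -> R0=(1,0,0,1) value=2
Op 5: merge R1<->R3 -> R1=(0,0,0,1) R3=(0,0,0,1)
Op 6: merge R3<->R0 -> R3=(1,0,0,1) R0=(1,0,0,1)
Op 7: inc R0 by 2 -> R0=(3,0,0,1) value=4
Op 8: inc R1 by 5 -> R1=(0,5,0,1) value=6
Op 9: inc R0 by 3 -> R0=(6,0,0,1) value=7
Op 10: inc R0 by 5 -> R0=(11,0,0,1) value=12
Op 11: merge R0<->R3 -> R0=(11,0,0,1) R3=(11,0,0,1)

Answer: 0 0 0 0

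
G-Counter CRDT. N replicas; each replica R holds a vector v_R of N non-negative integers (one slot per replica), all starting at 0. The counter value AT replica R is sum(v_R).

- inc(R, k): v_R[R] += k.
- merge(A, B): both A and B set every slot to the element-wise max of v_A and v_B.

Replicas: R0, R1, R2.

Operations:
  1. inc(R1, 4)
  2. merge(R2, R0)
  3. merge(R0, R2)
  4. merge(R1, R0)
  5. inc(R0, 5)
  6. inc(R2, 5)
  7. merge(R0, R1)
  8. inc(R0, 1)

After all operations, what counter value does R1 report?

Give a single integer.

Op 1: inc R1 by 4 -> R1=(0,4,0) value=4
Op 2: merge R2<->R0 -> R2=(0,0,0) R0=(0,0,0)
Op 3: merge R0<->R2 -> R0=(0,0,0) R2=(0,0,0)
Op 4: merge R1<->R0 -> R1=(0,4,0) R0=(0,4,0)
Op 5: inc R0 by 5 -> R0=(5,4,0) value=9
Op 6: inc R2 by 5 -> R2=(0,0,5) value=5
Op 7: merge R0<->R1 -> R0=(5,4,0) R1=(5,4,0)
Op 8: inc R0 by 1 -> R0=(6,4,0) value=10

Answer: 9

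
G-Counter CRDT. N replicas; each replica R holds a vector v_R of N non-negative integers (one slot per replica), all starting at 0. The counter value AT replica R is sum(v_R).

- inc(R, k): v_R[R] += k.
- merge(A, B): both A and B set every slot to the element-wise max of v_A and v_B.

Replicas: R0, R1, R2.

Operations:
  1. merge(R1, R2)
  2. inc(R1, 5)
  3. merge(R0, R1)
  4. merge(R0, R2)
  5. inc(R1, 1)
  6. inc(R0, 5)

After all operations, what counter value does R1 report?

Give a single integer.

Op 1: merge R1<->R2 -> R1=(0,0,0) R2=(0,0,0)
Op 2: inc R1 by 5 -> R1=(0,5,0) value=5
Op 3: merge R0<->R1 -> R0=(0,5,0) R1=(0,5,0)
Op 4: merge R0<->R2 -> R0=(0,5,0) R2=(0,5,0)
Op 5: inc R1 by 1 -> R1=(0,6,0) value=6
Op 6: inc R0 by 5 -> R0=(5,5,0) value=10

Answer: 6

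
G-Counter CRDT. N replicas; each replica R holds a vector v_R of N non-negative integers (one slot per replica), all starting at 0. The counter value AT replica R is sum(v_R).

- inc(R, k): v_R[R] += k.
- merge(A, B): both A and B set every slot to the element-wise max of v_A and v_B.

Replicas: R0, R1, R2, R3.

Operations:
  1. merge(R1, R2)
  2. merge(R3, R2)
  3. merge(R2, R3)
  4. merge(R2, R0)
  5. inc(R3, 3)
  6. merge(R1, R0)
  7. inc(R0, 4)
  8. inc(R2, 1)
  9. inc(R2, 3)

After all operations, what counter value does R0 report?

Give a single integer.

Answer: 4

Derivation:
Op 1: merge R1<->R2 -> R1=(0,0,0,0) R2=(0,0,0,0)
Op 2: merge R3<->R2 -> R3=(0,0,0,0) R2=(0,0,0,0)
Op 3: merge R2<->R3 -> R2=(0,0,0,0) R3=(0,0,0,0)
Op 4: merge R2<->R0 -> R2=(0,0,0,0) R0=(0,0,0,0)
Op 5: inc R3 by 3 -> R3=(0,0,0,3) value=3
Op 6: merge R1<->R0 -> R1=(0,0,0,0) R0=(0,0,0,0)
Op 7: inc R0 by 4 -> R0=(4,0,0,0) value=4
Op 8: inc R2 by 1 -> R2=(0,0,1,0) value=1
Op 9: inc R2 by 3 -> R2=(0,0,4,0) value=4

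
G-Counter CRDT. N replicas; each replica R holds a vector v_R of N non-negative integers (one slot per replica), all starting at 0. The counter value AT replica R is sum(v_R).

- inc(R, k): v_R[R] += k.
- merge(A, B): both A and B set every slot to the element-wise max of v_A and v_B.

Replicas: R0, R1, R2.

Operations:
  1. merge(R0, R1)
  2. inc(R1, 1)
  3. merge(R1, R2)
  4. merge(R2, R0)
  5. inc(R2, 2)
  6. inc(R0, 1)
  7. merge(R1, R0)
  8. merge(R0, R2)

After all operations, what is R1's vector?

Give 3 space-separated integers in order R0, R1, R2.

Answer: 1 1 0

Derivation:
Op 1: merge R0<->R1 -> R0=(0,0,0) R1=(0,0,0)
Op 2: inc R1 by 1 -> R1=(0,1,0) value=1
Op 3: merge R1<->R2 -> R1=(0,1,0) R2=(0,1,0)
Op 4: merge R2<->R0 -> R2=(0,1,0) R0=(0,1,0)
Op 5: inc R2 by 2 -> R2=(0,1,2) value=3
Op 6: inc R0 by 1 -> R0=(1,1,0) value=2
Op 7: merge R1<->R0 -> R1=(1,1,0) R0=(1,1,0)
Op 8: merge R0<->R2 -> R0=(1,1,2) R2=(1,1,2)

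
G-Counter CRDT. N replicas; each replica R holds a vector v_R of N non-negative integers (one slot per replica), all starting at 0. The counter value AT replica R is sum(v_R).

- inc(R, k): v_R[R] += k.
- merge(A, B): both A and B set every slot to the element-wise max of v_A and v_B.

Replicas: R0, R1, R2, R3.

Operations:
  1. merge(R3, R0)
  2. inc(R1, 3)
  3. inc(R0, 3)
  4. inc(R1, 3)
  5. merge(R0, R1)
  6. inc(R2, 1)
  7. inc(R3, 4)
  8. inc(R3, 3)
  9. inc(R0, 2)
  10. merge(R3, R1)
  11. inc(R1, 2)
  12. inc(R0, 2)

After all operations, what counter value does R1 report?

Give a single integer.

Op 1: merge R3<->R0 -> R3=(0,0,0,0) R0=(0,0,0,0)
Op 2: inc R1 by 3 -> R1=(0,3,0,0) value=3
Op 3: inc R0 by 3 -> R0=(3,0,0,0) value=3
Op 4: inc R1 by 3 -> R1=(0,6,0,0) value=6
Op 5: merge R0<->R1 -> R0=(3,6,0,0) R1=(3,6,0,0)
Op 6: inc R2 by 1 -> R2=(0,0,1,0) value=1
Op 7: inc R3 by 4 -> R3=(0,0,0,4) value=4
Op 8: inc R3 by 3 -> R3=(0,0,0,7) value=7
Op 9: inc R0 by 2 -> R0=(5,6,0,0) value=11
Op 10: merge R3<->R1 -> R3=(3,6,0,7) R1=(3,6,0,7)
Op 11: inc R1 by 2 -> R1=(3,8,0,7) value=18
Op 12: inc R0 by 2 -> R0=(7,6,0,0) value=13

Answer: 18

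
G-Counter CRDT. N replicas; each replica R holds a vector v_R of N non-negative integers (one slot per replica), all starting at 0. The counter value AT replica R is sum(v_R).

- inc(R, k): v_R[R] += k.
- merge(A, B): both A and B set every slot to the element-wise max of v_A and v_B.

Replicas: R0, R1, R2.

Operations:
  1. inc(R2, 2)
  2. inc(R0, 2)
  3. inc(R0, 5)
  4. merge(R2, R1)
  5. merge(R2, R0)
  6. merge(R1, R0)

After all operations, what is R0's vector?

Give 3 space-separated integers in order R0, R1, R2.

Answer: 7 0 2

Derivation:
Op 1: inc R2 by 2 -> R2=(0,0,2) value=2
Op 2: inc R0 by 2 -> R0=(2,0,0) value=2
Op 3: inc R0 by 5 -> R0=(7,0,0) value=7
Op 4: merge R2<->R1 -> R2=(0,0,2) R1=(0,0,2)
Op 5: merge R2<->R0 -> R2=(7,0,2) R0=(7,0,2)
Op 6: merge R1<->R0 -> R1=(7,0,2) R0=(7,0,2)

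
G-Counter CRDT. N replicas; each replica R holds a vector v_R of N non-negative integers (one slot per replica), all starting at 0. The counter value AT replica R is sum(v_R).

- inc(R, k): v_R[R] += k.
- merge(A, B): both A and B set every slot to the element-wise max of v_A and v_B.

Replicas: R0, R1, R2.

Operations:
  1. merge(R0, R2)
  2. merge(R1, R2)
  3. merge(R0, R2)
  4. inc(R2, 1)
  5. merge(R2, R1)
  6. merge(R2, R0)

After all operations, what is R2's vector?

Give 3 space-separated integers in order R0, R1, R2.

Answer: 0 0 1

Derivation:
Op 1: merge R0<->R2 -> R0=(0,0,0) R2=(0,0,0)
Op 2: merge R1<->R2 -> R1=(0,0,0) R2=(0,0,0)
Op 3: merge R0<->R2 -> R0=(0,0,0) R2=(0,0,0)
Op 4: inc R2 by 1 -> R2=(0,0,1) value=1
Op 5: merge R2<->R1 -> R2=(0,0,1) R1=(0,0,1)
Op 6: merge R2<->R0 -> R2=(0,0,1) R0=(0,0,1)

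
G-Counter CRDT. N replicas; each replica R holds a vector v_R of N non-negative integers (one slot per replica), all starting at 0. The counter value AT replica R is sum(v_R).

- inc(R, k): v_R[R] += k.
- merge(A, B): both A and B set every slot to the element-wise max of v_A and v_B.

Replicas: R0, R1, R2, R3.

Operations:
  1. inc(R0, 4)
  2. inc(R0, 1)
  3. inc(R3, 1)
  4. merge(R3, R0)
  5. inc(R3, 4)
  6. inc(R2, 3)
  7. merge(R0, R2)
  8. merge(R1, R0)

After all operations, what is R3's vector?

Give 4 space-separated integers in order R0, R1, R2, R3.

Op 1: inc R0 by 4 -> R0=(4,0,0,0) value=4
Op 2: inc R0 by 1 -> R0=(5,0,0,0) value=5
Op 3: inc R3 by 1 -> R3=(0,0,0,1) value=1
Op 4: merge R3<->R0 -> R3=(5,0,0,1) R0=(5,0,0,1)
Op 5: inc R3 by 4 -> R3=(5,0,0,5) value=10
Op 6: inc R2 by 3 -> R2=(0,0,3,0) value=3
Op 7: merge R0<->R2 -> R0=(5,0,3,1) R2=(5,0,3,1)
Op 8: merge R1<->R0 -> R1=(5,0,3,1) R0=(5,0,3,1)

Answer: 5 0 0 5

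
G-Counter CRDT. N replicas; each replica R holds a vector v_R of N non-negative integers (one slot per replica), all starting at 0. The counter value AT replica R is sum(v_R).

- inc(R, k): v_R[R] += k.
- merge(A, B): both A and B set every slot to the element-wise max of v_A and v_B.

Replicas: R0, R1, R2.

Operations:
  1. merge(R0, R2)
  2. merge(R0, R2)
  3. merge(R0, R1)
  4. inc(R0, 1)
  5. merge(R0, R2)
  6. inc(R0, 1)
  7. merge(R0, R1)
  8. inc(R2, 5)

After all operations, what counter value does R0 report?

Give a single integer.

Op 1: merge R0<->R2 -> R0=(0,0,0) R2=(0,0,0)
Op 2: merge R0<->R2 -> R0=(0,0,0) R2=(0,0,0)
Op 3: merge R0<->R1 -> R0=(0,0,0) R1=(0,0,0)
Op 4: inc R0 by 1 -> R0=(1,0,0) value=1
Op 5: merge R0<->R2 -> R0=(1,0,0) R2=(1,0,0)
Op 6: inc R0 by 1 -> R0=(2,0,0) value=2
Op 7: merge R0<->R1 -> R0=(2,0,0) R1=(2,0,0)
Op 8: inc R2 by 5 -> R2=(1,0,5) value=6

Answer: 2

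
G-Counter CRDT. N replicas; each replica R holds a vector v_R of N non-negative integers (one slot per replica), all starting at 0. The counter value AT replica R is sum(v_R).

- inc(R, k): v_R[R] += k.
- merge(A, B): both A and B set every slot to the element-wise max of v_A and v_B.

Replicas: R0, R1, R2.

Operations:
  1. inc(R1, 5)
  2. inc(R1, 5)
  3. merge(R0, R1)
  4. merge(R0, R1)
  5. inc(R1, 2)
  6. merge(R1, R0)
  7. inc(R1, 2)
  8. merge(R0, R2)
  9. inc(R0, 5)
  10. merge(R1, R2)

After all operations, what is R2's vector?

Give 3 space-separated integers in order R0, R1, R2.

Op 1: inc R1 by 5 -> R1=(0,5,0) value=5
Op 2: inc R1 by 5 -> R1=(0,10,0) value=10
Op 3: merge R0<->R1 -> R0=(0,10,0) R1=(0,10,0)
Op 4: merge R0<->R1 -> R0=(0,10,0) R1=(0,10,0)
Op 5: inc R1 by 2 -> R1=(0,12,0) value=12
Op 6: merge R1<->R0 -> R1=(0,12,0) R0=(0,12,0)
Op 7: inc R1 by 2 -> R1=(0,14,0) value=14
Op 8: merge R0<->R2 -> R0=(0,12,0) R2=(0,12,0)
Op 9: inc R0 by 5 -> R0=(5,12,0) value=17
Op 10: merge R1<->R2 -> R1=(0,14,0) R2=(0,14,0)

Answer: 0 14 0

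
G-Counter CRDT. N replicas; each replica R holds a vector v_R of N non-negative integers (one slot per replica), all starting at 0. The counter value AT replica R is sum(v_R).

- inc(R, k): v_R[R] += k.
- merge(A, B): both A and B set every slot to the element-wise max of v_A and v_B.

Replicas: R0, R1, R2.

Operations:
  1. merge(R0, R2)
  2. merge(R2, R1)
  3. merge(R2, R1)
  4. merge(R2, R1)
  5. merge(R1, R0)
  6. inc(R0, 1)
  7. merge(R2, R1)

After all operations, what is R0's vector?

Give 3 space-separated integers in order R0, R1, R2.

Answer: 1 0 0

Derivation:
Op 1: merge R0<->R2 -> R0=(0,0,0) R2=(0,0,0)
Op 2: merge R2<->R1 -> R2=(0,0,0) R1=(0,0,0)
Op 3: merge R2<->R1 -> R2=(0,0,0) R1=(0,0,0)
Op 4: merge R2<->R1 -> R2=(0,0,0) R1=(0,0,0)
Op 5: merge R1<->R0 -> R1=(0,0,0) R0=(0,0,0)
Op 6: inc R0 by 1 -> R0=(1,0,0) value=1
Op 7: merge R2<->R1 -> R2=(0,0,0) R1=(0,0,0)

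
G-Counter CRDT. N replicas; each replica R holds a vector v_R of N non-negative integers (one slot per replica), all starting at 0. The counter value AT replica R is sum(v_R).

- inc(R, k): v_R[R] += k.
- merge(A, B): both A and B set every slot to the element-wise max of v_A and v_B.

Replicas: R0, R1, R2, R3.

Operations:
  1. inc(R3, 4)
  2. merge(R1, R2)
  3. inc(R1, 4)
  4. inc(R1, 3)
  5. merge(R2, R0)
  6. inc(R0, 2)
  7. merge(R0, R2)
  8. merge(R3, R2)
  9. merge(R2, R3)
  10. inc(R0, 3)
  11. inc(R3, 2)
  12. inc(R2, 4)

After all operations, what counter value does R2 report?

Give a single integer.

Answer: 10

Derivation:
Op 1: inc R3 by 4 -> R3=(0,0,0,4) value=4
Op 2: merge R1<->R2 -> R1=(0,0,0,0) R2=(0,0,0,0)
Op 3: inc R1 by 4 -> R1=(0,4,0,0) value=4
Op 4: inc R1 by 3 -> R1=(0,7,0,0) value=7
Op 5: merge R2<->R0 -> R2=(0,0,0,0) R0=(0,0,0,0)
Op 6: inc R0 by 2 -> R0=(2,0,0,0) value=2
Op 7: merge R0<->R2 -> R0=(2,0,0,0) R2=(2,0,0,0)
Op 8: merge R3<->R2 -> R3=(2,0,0,4) R2=(2,0,0,4)
Op 9: merge R2<->R3 -> R2=(2,0,0,4) R3=(2,0,0,4)
Op 10: inc R0 by 3 -> R0=(5,0,0,0) value=5
Op 11: inc R3 by 2 -> R3=(2,0,0,6) value=8
Op 12: inc R2 by 4 -> R2=(2,0,4,4) value=10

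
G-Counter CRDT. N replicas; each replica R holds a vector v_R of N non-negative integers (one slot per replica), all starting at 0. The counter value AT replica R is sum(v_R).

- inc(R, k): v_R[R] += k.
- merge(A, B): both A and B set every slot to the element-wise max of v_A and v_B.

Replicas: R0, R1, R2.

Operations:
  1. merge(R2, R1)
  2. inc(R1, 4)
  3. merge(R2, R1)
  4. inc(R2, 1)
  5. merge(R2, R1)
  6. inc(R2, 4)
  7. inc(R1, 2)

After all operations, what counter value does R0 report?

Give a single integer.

Op 1: merge R2<->R1 -> R2=(0,0,0) R1=(0,0,0)
Op 2: inc R1 by 4 -> R1=(0,4,0) value=4
Op 3: merge R2<->R1 -> R2=(0,4,0) R1=(0,4,0)
Op 4: inc R2 by 1 -> R2=(0,4,1) value=5
Op 5: merge R2<->R1 -> R2=(0,4,1) R1=(0,4,1)
Op 6: inc R2 by 4 -> R2=(0,4,5) value=9
Op 7: inc R1 by 2 -> R1=(0,6,1) value=7

Answer: 0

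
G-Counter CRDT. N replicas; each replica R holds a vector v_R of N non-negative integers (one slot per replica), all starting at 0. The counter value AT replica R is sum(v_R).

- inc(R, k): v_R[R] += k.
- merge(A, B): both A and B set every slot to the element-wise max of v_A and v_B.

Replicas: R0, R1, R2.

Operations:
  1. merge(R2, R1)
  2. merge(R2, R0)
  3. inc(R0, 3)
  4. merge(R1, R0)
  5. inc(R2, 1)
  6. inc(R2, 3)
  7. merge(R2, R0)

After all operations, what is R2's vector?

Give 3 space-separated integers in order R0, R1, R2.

Op 1: merge R2<->R1 -> R2=(0,0,0) R1=(0,0,0)
Op 2: merge R2<->R0 -> R2=(0,0,0) R0=(0,0,0)
Op 3: inc R0 by 3 -> R0=(3,0,0) value=3
Op 4: merge R1<->R0 -> R1=(3,0,0) R0=(3,0,0)
Op 5: inc R2 by 1 -> R2=(0,0,1) value=1
Op 6: inc R2 by 3 -> R2=(0,0,4) value=4
Op 7: merge R2<->R0 -> R2=(3,0,4) R0=(3,0,4)

Answer: 3 0 4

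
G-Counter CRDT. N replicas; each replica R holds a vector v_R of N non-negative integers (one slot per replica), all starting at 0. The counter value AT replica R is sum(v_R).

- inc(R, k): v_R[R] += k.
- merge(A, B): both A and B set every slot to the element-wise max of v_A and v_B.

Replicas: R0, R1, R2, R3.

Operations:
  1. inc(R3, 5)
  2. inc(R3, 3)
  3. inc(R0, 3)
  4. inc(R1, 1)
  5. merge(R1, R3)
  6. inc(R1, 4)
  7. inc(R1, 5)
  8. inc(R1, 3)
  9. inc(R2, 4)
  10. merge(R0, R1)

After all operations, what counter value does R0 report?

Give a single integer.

Answer: 24

Derivation:
Op 1: inc R3 by 5 -> R3=(0,0,0,5) value=5
Op 2: inc R3 by 3 -> R3=(0,0,0,8) value=8
Op 3: inc R0 by 3 -> R0=(3,0,0,0) value=3
Op 4: inc R1 by 1 -> R1=(0,1,0,0) value=1
Op 5: merge R1<->R3 -> R1=(0,1,0,8) R3=(0,1,0,8)
Op 6: inc R1 by 4 -> R1=(0,5,0,8) value=13
Op 7: inc R1 by 5 -> R1=(0,10,0,8) value=18
Op 8: inc R1 by 3 -> R1=(0,13,0,8) value=21
Op 9: inc R2 by 4 -> R2=(0,0,4,0) value=4
Op 10: merge R0<->R1 -> R0=(3,13,0,8) R1=(3,13,0,8)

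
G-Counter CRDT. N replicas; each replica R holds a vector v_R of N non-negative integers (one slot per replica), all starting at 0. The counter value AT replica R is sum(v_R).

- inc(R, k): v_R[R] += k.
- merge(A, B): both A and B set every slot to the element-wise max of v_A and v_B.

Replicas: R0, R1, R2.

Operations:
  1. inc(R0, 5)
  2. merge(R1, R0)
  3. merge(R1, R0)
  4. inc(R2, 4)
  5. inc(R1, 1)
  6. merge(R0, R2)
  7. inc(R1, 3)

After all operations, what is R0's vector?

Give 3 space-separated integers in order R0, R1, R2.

Op 1: inc R0 by 5 -> R0=(5,0,0) value=5
Op 2: merge R1<->R0 -> R1=(5,0,0) R0=(5,0,0)
Op 3: merge R1<->R0 -> R1=(5,0,0) R0=(5,0,0)
Op 4: inc R2 by 4 -> R2=(0,0,4) value=4
Op 5: inc R1 by 1 -> R1=(5,1,0) value=6
Op 6: merge R0<->R2 -> R0=(5,0,4) R2=(5,0,4)
Op 7: inc R1 by 3 -> R1=(5,4,0) value=9

Answer: 5 0 4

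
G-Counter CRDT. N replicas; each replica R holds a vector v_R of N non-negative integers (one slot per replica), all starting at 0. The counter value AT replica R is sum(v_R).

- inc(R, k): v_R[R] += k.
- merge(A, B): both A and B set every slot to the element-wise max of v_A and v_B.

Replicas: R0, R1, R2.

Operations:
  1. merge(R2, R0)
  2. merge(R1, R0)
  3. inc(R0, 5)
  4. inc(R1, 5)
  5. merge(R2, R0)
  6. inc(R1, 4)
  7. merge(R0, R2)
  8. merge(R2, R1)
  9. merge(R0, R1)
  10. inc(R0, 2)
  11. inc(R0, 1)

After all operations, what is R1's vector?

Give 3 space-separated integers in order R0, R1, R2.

Answer: 5 9 0

Derivation:
Op 1: merge R2<->R0 -> R2=(0,0,0) R0=(0,0,0)
Op 2: merge R1<->R0 -> R1=(0,0,0) R0=(0,0,0)
Op 3: inc R0 by 5 -> R0=(5,0,0) value=5
Op 4: inc R1 by 5 -> R1=(0,5,0) value=5
Op 5: merge R2<->R0 -> R2=(5,0,0) R0=(5,0,0)
Op 6: inc R1 by 4 -> R1=(0,9,0) value=9
Op 7: merge R0<->R2 -> R0=(5,0,0) R2=(5,0,0)
Op 8: merge R2<->R1 -> R2=(5,9,0) R1=(5,9,0)
Op 9: merge R0<->R1 -> R0=(5,9,0) R1=(5,9,0)
Op 10: inc R0 by 2 -> R0=(7,9,0) value=16
Op 11: inc R0 by 1 -> R0=(8,9,0) value=17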